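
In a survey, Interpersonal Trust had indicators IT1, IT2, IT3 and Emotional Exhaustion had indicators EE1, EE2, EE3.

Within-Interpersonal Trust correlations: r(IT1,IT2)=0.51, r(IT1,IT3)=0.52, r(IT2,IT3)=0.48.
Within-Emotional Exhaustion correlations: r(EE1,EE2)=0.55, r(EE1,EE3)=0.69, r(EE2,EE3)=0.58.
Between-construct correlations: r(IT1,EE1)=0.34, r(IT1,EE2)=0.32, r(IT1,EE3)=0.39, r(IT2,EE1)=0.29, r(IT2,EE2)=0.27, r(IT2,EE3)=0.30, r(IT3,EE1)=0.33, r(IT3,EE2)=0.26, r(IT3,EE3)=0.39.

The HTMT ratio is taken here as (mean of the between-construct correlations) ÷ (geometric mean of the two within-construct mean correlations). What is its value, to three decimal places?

Mean heterotrait r = 2.89/9 = 0.3211.
Mean within-IT = 1.51/3 = 0.5033; mean within-EE = 1.82/3 = 0.6067.
Geometric mean = √(0.5033 × 0.6067) = 0.5526.
HTMT = 0.3211 / 0.5526 = 0.581.

0.581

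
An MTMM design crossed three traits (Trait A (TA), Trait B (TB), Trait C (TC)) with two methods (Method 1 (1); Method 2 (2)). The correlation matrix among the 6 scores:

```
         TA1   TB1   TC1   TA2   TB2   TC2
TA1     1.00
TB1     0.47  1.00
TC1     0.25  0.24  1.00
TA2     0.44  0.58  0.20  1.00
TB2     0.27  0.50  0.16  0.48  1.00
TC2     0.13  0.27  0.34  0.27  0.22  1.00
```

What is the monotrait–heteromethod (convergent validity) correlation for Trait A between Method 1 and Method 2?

0.44

Same trait (TA), different methods: r(TA1, TA2) = 0.44.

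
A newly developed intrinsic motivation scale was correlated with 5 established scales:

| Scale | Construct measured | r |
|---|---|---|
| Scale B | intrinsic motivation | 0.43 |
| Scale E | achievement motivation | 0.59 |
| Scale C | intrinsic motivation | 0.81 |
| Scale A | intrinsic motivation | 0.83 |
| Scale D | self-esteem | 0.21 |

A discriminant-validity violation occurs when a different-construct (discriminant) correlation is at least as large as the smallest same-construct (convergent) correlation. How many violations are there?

Convergent (same construct = intrinsic motivation): Scale B, Scale C, Scale A.
Smallest convergent = 0.43. Discriminant values: 0.59, 0.21; count ≥ 0.43 → 1.

1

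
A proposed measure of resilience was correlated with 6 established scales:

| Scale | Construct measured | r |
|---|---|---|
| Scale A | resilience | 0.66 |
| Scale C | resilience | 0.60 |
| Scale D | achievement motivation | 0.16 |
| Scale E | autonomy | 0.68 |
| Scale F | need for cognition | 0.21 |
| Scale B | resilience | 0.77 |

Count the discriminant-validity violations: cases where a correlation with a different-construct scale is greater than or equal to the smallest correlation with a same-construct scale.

Convergent (same construct = resilience): Scale A, Scale C, Scale B.
Smallest convergent = 0.60. Discriminant values: 0.16, 0.68, 0.21; count ≥ 0.60 → 1.

1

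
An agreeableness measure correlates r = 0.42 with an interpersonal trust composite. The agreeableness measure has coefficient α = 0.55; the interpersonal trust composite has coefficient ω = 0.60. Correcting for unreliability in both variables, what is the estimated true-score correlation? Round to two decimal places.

r_true = r_obs / √(r_xx · r_yy) = 0.42 / √(0.55 × 0.60) = 0.42 / √0.3300 = 0.42 / 0.5745 ≈ 0.73.

0.73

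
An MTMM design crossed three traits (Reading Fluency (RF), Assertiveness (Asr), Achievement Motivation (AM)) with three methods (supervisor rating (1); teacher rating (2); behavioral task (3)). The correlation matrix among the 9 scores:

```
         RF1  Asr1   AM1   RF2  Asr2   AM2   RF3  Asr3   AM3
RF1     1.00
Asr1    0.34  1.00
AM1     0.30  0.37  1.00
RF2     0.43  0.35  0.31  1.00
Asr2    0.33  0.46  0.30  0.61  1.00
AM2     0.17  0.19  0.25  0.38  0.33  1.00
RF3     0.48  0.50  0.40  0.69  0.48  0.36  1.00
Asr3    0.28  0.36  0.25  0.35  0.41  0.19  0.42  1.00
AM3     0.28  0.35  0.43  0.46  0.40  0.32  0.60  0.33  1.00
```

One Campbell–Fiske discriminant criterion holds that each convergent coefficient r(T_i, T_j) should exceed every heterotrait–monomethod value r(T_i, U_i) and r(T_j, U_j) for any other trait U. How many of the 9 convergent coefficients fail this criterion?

Each convergent coefficient versus the relevant comparison correlations:
RF (methods 1·2): 0.43 vs {0.34, 0.61, 0.30, 0.38} → fail.
RF (methods 1·3): 0.48 vs {0.34, 0.42, 0.30, 0.60} → fail.
RF (methods 2·3): 0.69 vs {0.61, 0.42, 0.38, 0.60} → pass.
Asr (methods 1·2): 0.46 vs {0.34, 0.61, 0.37, 0.33} → fail.
Asr (methods 1·3): 0.36 vs {0.34, 0.42, 0.37, 0.33} → fail.
Asr (methods 2·3): 0.41 vs {0.61, 0.42, 0.33, 0.33} → fail.
AM (methods 1·2): 0.25 vs {0.30, 0.38, 0.37, 0.33} → fail.
AM (methods 1·3): 0.43 vs {0.30, 0.60, 0.37, 0.33} → fail.
AM (methods 2·3): 0.32 vs {0.38, 0.60, 0.33, 0.33} → fail.
8 of 9 fail.

8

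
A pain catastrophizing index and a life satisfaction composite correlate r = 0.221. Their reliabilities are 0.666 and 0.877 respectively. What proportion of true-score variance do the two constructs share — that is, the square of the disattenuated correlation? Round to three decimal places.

0.084

Disattenuated r = 0.221 / √(0.666 × 0.877) = 0.221 / 0.7643 = 0.2892.
Shared true-score variance = 0.2892² = 0.0836 ≈ 0.084.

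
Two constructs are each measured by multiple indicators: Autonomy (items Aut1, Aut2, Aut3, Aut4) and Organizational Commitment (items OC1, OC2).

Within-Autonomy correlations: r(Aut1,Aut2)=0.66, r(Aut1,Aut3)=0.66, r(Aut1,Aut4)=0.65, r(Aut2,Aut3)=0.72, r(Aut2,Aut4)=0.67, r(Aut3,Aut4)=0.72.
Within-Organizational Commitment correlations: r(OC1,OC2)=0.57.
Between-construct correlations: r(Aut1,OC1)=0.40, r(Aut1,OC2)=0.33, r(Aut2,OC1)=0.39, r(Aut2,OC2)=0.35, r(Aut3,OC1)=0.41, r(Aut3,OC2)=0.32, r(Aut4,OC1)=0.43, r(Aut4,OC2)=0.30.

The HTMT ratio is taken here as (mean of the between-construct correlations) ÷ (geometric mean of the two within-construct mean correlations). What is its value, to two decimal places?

Mean heterotrait r = 2.93/8 = 0.3663.
Mean within-Aut = 4.08/6 = 0.6800; mean within-OC = 0.57/1 = 0.5700.
Geometric mean = √(0.6800 × 0.5700) = 0.6226.
HTMT = 0.3663 / 0.6226 = 0.59.

0.59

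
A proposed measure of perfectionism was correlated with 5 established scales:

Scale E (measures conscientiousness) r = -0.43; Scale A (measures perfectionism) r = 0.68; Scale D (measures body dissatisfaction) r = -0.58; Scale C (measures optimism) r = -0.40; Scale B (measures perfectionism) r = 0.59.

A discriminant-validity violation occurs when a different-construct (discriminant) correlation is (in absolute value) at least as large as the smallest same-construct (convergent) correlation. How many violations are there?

0

Convergent (same construct = perfectionism): Scale A, Scale B.
Smallest convergent = 0.59. Discriminant |r|: 0.43, 0.58, 0.40; count ≥ 0.59 → 0.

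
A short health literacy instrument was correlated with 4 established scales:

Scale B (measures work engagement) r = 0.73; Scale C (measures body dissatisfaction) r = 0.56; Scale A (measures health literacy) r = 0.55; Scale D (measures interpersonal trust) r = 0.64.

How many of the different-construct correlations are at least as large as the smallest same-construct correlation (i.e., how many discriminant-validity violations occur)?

Convergent (same construct = health literacy): Scale A.
Smallest convergent = 0.55. Discriminant values: 0.73, 0.56, 0.64; count ≥ 0.55 → 3.

3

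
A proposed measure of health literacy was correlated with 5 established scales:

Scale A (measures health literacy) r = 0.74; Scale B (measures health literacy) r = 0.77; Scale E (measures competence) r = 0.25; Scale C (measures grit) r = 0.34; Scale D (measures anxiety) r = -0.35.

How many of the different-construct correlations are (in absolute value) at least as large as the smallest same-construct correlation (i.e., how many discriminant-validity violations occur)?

0

Convergent (same construct = health literacy): Scale A, Scale B.
Smallest convergent = 0.74. Discriminant |r|: 0.25, 0.34, 0.35; count ≥ 0.74 → 0.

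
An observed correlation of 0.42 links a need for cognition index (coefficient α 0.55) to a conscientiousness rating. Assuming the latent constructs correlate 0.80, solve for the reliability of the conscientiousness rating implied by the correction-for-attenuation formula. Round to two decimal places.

0.50

r_true = r_obs / √(r_xx · r_yy) ⇒ 0.80 = 0.42 / √(0.55 · r_yy).
√(0.55 · r_yy) = 0.42 / 0.80 = 0.5250; 0.55 · r_yy = 0.2756; r_yy = 0.2756 / 0.55 ≈ 0.50.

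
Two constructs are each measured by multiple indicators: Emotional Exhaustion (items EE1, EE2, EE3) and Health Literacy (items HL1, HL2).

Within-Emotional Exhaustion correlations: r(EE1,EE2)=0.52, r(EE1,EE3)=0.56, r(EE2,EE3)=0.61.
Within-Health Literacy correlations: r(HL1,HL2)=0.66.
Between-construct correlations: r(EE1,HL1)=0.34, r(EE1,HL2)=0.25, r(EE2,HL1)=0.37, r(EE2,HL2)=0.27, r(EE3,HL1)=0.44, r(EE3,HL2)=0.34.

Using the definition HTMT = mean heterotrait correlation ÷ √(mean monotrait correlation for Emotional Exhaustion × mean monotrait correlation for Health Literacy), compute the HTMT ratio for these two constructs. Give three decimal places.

Between-construct mean = 2.01/6 = 0.3350.
Mean within-EE = 1.69/3 = 0.5633; mean within-HL = 0.66/1 = 0.6600.
Geometric mean = √(0.5633 × 0.6600) = 0.6097.
HTMT = 0.3350 / 0.6097 = 0.549.

0.549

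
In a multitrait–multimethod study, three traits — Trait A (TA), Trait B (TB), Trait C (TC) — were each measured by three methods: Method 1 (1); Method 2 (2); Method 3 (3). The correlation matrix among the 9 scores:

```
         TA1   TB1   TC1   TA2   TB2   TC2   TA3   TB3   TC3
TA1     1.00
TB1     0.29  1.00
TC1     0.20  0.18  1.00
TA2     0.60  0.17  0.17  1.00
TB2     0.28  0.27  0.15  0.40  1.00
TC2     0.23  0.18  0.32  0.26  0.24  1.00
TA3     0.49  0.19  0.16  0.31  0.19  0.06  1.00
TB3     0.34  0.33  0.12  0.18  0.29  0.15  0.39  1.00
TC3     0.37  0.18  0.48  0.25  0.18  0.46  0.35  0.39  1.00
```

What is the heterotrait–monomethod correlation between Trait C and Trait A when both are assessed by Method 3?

Different traits, same method: r(TC3, TA3) = 0.35.

0.35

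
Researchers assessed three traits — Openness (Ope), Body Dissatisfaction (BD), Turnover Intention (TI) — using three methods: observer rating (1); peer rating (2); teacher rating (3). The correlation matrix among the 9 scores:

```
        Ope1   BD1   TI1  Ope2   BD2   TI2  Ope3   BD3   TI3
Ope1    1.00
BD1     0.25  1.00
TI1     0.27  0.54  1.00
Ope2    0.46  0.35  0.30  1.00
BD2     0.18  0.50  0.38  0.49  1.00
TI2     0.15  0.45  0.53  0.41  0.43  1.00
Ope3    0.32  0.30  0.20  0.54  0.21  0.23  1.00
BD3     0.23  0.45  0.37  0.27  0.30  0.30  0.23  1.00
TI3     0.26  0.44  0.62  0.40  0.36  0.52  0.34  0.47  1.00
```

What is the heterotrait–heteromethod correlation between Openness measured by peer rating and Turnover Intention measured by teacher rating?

0.40

Different traits and methods: r(Ope2, TI3) = 0.40.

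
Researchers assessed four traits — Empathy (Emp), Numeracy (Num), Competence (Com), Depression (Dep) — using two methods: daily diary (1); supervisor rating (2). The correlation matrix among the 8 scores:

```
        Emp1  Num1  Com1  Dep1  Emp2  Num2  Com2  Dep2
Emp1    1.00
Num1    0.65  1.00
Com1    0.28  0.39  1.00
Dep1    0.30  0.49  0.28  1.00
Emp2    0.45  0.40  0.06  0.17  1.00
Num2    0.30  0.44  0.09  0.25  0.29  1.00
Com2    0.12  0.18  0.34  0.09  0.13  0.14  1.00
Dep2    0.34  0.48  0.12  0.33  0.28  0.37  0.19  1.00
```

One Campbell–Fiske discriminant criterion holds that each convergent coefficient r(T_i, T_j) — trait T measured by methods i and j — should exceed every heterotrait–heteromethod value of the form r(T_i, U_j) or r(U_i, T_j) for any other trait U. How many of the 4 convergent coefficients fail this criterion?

2

Each convergent coefficient versus the relevant comparison correlations:
Emp (methods 1·2): 0.45 vs {0.30, 0.40, 0.12, 0.06, 0.34, 0.17} → pass.
Num (methods 1·2): 0.44 vs {0.40, 0.30, 0.18, 0.09, 0.48, 0.25} → fail.
Com (methods 1·2): 0.34 vs {0.06, 0.12, 0.09, 0.18, 0.12, 0.09} → pass.
Dep (methods 1·2): 0.33 vs {0.17, 0.34, 0.25, 0.48, 0.09, 0.12} → fail.
2 of 4 fail.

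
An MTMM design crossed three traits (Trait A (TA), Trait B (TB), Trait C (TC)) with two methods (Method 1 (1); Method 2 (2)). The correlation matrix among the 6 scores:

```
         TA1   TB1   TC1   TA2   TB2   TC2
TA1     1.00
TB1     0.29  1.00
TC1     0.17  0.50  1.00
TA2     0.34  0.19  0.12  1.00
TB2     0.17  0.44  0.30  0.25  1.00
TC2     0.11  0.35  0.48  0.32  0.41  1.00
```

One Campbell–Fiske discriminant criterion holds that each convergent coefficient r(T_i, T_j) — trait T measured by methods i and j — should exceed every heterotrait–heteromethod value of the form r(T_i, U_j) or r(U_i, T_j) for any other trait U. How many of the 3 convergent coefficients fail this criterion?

0

Each convergent coefficient versus the relevant comparison correlations:
TA (methods 1·2): 0.34 vs {0.17, 0.19, 0.11, 0.12} → pass.
TB (methods 1·2): 0.44 vs {0.19, 0.17, 0.35, 0.30} → pass.
TC (methods 1·2): 0.48 vs {0.12, 0.11, 0.30, 0.35} → pass.
0 of 3 fail.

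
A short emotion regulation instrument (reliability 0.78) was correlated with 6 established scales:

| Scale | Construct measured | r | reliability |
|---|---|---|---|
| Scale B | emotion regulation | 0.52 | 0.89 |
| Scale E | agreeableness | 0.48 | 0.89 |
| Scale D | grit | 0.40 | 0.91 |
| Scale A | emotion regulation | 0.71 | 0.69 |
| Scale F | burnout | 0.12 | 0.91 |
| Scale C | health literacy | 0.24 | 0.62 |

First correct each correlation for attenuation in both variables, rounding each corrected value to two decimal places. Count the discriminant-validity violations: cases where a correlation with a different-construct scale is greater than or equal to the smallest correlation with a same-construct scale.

0

Disattenuated r (r / √(r_scale · r_new)):
  Scale B (conv): 0.52 / √(0.89·0.78) = 0.62
  Scale E (disc): 0.48 / √(0.89·0.78) = 0.58
  Scale D (disc): 0.40 / √(0.91·0.78) = 0.47
  Scale A (conv): 0.71 / √(0.69·0.78) = 0.97
  Scale F (disc): 0.12 / √(0.91·0.78) = 0.14
  Scale C (disc): 0.24 / √(0.62·0.78) = 0.35
Smallest convergent = 0.62. Discriminant values: 0.58, 0.47, 0.14, 0.35; count ≥ 0.62 → 0.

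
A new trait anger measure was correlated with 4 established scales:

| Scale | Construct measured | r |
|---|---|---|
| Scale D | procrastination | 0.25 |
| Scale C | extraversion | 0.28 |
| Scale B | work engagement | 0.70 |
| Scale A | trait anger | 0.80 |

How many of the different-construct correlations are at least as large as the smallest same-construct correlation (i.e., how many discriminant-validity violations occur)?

0

Convergent (same construct = trait anger): Scale A.
Smallest convergent = 0.80. Discriminant values: 0.25, 0.28, 0.70; count ≥ 0.80 → 0.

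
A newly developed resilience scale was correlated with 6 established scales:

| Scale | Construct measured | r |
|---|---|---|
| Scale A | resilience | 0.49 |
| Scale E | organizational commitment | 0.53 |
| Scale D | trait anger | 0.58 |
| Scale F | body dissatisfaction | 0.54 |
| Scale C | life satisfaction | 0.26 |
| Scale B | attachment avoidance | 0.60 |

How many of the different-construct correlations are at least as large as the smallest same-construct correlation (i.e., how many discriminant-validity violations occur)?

4

Convergent (same construct = resilience): Scale A.
Smallest convergent = 0.49. Discriminant values: 0.53, 0.58, 0.54, 0.26, 0.60; count ≥ 0.49 → 4.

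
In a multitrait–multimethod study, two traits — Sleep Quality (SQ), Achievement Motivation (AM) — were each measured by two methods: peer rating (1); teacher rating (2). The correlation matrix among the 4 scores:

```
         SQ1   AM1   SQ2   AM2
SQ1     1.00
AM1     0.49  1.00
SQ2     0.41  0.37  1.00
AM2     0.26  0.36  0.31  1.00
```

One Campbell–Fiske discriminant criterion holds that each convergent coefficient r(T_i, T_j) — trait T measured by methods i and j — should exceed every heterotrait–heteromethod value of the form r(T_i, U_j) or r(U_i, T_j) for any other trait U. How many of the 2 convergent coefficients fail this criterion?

1

Convergent coefficients and their comparison sets:
SQ (methods 1·2): 0.41 vs {0.26, 0.37} → pass.
AM (methods 1·2): 0.36 vs {0.37, 0.26} → fail.
1 of 2 fail.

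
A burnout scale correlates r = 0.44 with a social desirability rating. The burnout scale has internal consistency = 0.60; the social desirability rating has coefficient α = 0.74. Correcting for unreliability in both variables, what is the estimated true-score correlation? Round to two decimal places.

r_true = r_obs / √(r_xx · r_yy) = 0.44 / √(0.60 × 0.74) = 0.44 / √0.4440 = 0.44 / 0.6663 ≈ 0.66.

0.66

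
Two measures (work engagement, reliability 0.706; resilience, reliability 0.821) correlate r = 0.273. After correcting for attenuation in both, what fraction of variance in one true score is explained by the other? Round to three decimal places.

0.129

Disattenuated r = 0.273 / √(0.706 × 0.821) = 0.273 / 0.7613 = 0.3586.
Shared true-score variance = 0.3586² = 0.1286 ≈ 0.129.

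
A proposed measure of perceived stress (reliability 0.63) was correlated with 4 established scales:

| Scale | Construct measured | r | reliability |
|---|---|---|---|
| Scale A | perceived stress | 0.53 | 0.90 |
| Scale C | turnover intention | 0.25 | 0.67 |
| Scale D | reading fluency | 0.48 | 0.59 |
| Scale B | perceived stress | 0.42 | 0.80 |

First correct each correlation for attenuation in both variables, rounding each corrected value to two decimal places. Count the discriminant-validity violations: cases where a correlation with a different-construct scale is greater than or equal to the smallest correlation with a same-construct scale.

Disattenuated r (r / √(r_scale · r_new)):
  Scale A (conv): 0.53 / √(0.90·0.63) = 0.70
  Scale C (disc): 0.25 / √(0.67·0.63) = 0.38
  Scale D (disc): 0.48 / √(0.59·0.63) = 0.79
  Scale B (conv): 0.42 / √(0.80·0.63) = 0.59
Smallest convergent = 0.59. Discriminant values: 0.38, 0.79; count ≥ 0.59 → 1.

1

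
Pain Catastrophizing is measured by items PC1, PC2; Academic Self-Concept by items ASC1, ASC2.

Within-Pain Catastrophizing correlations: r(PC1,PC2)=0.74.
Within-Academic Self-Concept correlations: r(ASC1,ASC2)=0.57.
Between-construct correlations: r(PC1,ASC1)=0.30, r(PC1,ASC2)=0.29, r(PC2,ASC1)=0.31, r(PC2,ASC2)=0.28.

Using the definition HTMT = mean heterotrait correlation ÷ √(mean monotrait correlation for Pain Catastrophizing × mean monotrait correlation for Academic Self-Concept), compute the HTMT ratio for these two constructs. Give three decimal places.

0.454

Mean heterotrait r = 1.18/4 = 0.2950.
Mean within-PC = 0.74/1 = 0.7400; mean within-ASC = 0.57/1 = 0.5700.
Geometric mean = √(0.7400 × 0.5700) = 0.6495.
HTMT = 0.2950 / 0.6495 = 0.454.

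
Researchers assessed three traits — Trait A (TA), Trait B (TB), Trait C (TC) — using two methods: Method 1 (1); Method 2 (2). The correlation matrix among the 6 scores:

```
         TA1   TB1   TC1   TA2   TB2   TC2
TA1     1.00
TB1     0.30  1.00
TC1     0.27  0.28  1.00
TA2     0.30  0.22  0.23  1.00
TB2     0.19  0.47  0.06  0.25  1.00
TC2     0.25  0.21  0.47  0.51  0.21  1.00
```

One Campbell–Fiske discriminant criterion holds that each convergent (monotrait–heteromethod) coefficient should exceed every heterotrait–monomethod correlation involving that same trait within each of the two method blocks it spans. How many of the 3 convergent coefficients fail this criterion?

Convergent coefficients and their comparison sets:
TA (methods 1·2): 0.30 vs {0.30, 0.25, 0.27, 0.51} → fail.
TB (methods 1·2): 0.47 vs {0.30, 0.25, 0.28, 0.21} → pass.
TC (methods 1·2): 0.47 vs {0.27, 0.51, 0.28, 0.21} → fail.
2 of 3 fail.

2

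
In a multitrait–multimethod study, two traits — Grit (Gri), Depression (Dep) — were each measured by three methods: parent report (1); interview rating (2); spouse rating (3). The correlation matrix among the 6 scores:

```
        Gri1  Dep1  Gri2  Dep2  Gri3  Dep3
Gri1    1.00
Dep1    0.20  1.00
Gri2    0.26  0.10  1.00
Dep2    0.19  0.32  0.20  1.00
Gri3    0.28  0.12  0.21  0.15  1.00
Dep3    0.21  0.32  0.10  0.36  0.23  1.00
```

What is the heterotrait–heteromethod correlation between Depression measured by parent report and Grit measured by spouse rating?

0.12

Different traits and methods: r(Dep1, Gri3) = 0.12.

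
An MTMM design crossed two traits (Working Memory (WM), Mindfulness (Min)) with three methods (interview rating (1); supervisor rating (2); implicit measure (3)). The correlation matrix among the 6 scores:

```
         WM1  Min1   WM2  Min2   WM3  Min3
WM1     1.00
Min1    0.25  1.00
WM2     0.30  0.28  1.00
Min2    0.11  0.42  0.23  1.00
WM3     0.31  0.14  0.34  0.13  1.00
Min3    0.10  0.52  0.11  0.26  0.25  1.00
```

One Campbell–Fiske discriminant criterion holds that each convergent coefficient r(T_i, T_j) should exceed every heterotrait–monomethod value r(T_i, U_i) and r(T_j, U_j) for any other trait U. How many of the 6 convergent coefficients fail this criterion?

0

Convergent coefficients and their comparison sets:
WM (methods 1·2): 0.30 vs {0.25, 0.23} → pass.
WM (methods 1·3): 0.31 vs {0.25, 0.25} → pass.
WM (methods 2·3): 0.34 vs {0.23, 0.25} → pass.
Min (methods 1·2): 0.42 vs {0.25, 0.23} → pass.
Min (methods 1·3): 0.52 vs {0.25, 0.25} → pass.
Min (methods 2·3): 0.26 vs {0.23, 0.25} → pass.
0 of 6 fail.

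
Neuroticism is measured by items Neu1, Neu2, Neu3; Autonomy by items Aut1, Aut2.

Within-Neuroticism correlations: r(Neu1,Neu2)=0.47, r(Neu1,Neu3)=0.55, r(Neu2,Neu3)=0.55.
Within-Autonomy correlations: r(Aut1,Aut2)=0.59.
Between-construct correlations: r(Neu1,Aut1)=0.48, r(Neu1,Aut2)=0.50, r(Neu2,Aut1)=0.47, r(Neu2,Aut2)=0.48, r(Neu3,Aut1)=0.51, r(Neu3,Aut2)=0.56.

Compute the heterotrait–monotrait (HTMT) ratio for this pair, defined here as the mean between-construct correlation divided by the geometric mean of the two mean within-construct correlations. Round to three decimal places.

0.900

Between-construct mean = 3.00/6 = 0.5000.
Mean within-Neu = 1.57/3 = 0.5233; mean within-Aut = 0.59/1 = 0.5900.
Geometric mean = √(0.5233 × 0.5900) = 0.5557.
HTMT = 0.5000 / 0.5557 = 0.900.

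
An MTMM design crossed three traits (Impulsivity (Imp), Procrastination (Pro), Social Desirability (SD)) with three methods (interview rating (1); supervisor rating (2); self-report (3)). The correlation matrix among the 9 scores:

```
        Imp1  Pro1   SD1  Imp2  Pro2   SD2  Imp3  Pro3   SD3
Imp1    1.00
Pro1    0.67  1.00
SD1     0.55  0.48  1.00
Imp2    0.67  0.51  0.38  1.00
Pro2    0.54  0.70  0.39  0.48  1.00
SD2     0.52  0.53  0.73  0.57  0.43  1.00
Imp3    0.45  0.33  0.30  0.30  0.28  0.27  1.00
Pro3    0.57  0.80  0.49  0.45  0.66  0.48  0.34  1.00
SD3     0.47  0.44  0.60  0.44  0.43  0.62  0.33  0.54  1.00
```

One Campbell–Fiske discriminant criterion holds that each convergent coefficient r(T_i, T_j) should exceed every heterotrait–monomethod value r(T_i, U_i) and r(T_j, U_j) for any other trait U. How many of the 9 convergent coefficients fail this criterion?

3

Checking each validity diagonal entry against its comparison values:
Imp (methods 1·2): 0.67 vs {0.67, 0.48, 0.55, 0.57} → fail.
Imp (methods 1·3): 0.45 vs {0.67, 0.34, 0.55, 0.33} → fail.
Imp (methods 2·3): 0.30 vs {0.48, 0.34, 0.57, 0.33} → fail.
Pro (methods 1·2): 0.70 vs {0.67, 0.48, 0.48, 0.43} → pass.
Pro (methods 1·3): 0.80 vs {0.67, 0.34, 0.48, 0.54} → pass.
Pro (methods 2·3): 0.66 vs {0.48, 0.34, 0.43, 0.54} → pass.
SD (methods 1·2): 0.73 vs {0.55, 0.57, 0.48, 0.43} → pass.
SD (methods 1·3): 0.60 vs {0.55, 0.33, 0.48, 0.54} → pass.
SD (methods 2·3): 0.62 vs {0.57, 0.33, 0.43, 0.54} → pass.
3 of 9 fail.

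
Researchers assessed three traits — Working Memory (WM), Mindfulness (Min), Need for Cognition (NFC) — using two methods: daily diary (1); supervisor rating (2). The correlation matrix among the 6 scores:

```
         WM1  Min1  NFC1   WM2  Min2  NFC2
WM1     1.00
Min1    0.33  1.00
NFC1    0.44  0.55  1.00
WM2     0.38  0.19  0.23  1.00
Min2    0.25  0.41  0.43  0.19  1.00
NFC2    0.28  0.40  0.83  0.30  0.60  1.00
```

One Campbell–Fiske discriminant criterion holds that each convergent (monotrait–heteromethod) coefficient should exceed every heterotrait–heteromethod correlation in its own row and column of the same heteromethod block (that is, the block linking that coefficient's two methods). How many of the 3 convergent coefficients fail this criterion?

1

Each convergent coefficient versus the relevant comparison correlations:
WM (methods 1·2): 0.38 vs {0.25, 0.19, 0.28, 0.23} → pass.
Min (methods 1·2): 0.41 vs {0.19, 0.25, 0.40, 0.43} → fail.
NFC (methods 1·2): 0.83 vs {0.23, 0.28, 0.43, 0.40} → pass.
1 of 3 fail.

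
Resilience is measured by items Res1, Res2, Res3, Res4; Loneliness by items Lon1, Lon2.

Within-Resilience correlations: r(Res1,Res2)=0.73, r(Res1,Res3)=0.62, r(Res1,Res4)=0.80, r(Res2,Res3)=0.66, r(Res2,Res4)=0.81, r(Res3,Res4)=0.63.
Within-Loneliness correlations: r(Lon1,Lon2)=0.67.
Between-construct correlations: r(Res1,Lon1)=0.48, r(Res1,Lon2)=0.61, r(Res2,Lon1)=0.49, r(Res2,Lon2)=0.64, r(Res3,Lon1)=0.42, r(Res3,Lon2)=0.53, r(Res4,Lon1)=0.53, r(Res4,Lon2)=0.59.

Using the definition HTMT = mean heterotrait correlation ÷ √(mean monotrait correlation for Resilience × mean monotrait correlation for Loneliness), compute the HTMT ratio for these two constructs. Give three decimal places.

Between-construct mean = 4.29/8 = 0.5363.
Mean within-Res = 4.25/6 = 0.7083; mean within-Lon = 0.67/1 = 0.6700.
Geometric mean = √(0.7083 × 0.6700) = 0.6889.
HTMT = 0.5363 / 0.6889 = 0.778.

0.778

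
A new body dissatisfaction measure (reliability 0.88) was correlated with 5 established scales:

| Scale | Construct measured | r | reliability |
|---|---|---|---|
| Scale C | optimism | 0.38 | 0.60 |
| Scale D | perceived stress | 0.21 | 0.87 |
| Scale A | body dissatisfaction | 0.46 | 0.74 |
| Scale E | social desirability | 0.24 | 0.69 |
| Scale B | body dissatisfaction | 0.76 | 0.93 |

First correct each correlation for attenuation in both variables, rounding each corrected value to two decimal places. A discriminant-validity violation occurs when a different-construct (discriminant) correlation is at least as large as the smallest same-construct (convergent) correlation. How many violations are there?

Disattenuated r (r / √(r_scale · r_new)):
  Scale C (disc): 0.38 / √(0.60·0.88) = 0.52
  Scale D (disc): 0.21 / √(0.87·0.88) = 0.24
  Scale A (conv): 0.46 / √(0.74·0.88) = 0.57
  Scale E (disc): 0.24 / √(0.69·0.88) = 0.31
  Scale B (conv): 0.76 / √(0.93·0.88) = 0.84
Smallest convergent = 0.57. Discriminant values: 0.52, 0.24, 0.31; count ≥ 0.57 → 0.

0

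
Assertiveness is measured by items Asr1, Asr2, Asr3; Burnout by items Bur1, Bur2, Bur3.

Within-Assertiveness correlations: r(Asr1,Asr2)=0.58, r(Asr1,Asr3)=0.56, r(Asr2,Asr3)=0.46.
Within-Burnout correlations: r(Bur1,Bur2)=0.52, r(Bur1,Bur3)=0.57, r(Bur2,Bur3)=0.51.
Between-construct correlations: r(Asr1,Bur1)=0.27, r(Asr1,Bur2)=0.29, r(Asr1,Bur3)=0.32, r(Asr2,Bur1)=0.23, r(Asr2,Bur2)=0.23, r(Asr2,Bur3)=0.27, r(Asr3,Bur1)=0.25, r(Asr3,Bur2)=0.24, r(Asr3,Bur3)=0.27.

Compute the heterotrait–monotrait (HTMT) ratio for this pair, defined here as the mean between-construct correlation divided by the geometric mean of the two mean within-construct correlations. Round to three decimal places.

Between-construct mean = 2.37/9 = 0.2633.
Mean within-Asr = 1.60/3 = 0.5333; mean within-Bur = 1.60/3 = 0.5333.
Geometric mean = √(0.5333 × 0.5333) = 0.5333.
HTMT = 0.2633 / 0.5333 = 0.494.

0.494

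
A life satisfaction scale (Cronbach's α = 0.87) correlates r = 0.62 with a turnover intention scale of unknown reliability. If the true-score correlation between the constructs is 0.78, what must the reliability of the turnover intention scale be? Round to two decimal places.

r_true = r_obs / √(r_xx · r_yy) ⇒ 0.78 = 0.62 / √(0.87 · r_yy).
√(0.87 · r_yy) = 0.62 / 0.78 = 0.7949; 0.87 · r_yy = 0.6319; r_yy = 0.6319 / 0.87 ≈ 0.73.

0.73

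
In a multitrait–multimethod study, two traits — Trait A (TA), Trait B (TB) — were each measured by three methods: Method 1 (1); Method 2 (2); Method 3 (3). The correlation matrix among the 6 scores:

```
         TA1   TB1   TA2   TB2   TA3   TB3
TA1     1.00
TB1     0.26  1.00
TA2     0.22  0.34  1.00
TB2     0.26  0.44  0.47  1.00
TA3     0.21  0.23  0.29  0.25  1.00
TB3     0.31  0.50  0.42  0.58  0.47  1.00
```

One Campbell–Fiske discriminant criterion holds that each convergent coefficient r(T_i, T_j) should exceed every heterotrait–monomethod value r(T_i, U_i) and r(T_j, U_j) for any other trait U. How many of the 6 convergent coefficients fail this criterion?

Each convergent coefficient versus the relevant comparison correlations:
TA (methods 1·2): 0.22 vs {0.26, 0.47} → fail.
TA (methods 1·3): 0.21 vs {0.26, 0.47} → fail.
TA (methods 2·3): 0.29 vs {0.47, 0.47} → fail.
TB (methods 1·2): 0.44 vs {0.26, 0.47} → fail.
TB (methods 1·3): 0.50 vs {0.26, 0.47} → pass.
TB (methods 2·3): 0.58 vs {0.47, 0.47} → pass.
4 of 6 fail.

4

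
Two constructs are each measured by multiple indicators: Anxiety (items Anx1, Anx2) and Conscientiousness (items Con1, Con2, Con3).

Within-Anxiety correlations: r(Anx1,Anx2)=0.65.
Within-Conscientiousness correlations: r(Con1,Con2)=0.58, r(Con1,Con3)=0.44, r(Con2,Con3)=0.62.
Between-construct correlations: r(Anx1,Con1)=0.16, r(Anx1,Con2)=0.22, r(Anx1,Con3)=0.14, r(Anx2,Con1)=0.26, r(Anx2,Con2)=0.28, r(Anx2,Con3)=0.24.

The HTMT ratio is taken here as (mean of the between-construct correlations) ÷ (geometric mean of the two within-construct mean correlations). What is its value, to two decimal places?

Between-construct mean = 1.30/6 = 0.2167.
Mean within-Anx = 0.65/1 = 0.6500; mean within-Con = 1.64/3 = 0.5467.
Geometric mean = √(0.6500 × 0.5467) = 0.5961.
HTMT = 0.2167 / 0.5961 = 0.36.

0.36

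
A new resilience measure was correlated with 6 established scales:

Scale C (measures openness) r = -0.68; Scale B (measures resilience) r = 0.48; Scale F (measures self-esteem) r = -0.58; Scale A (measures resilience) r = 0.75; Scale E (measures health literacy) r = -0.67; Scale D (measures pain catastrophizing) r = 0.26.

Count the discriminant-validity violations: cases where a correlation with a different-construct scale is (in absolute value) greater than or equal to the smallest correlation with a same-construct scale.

3

Convergent (same construct = resilience): Scale B, Scale A.
Smallest convergent = 0.48. Discriminant |r|: 0.68, 0.58, 0.67, 0.26; count ≥ 0.48 → 3.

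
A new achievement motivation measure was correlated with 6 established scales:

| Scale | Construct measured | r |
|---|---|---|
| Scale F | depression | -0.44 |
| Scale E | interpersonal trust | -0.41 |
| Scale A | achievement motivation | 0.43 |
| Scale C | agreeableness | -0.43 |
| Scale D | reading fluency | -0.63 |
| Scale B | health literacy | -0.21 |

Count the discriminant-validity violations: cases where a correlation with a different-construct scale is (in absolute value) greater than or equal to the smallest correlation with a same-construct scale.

3

Convergent (same construct = achievement motivation): Scale A.
Smallest convergent = 0.43. Discriminant |r|: 0.44, 0.41, 0.43, 0.63, 0.21; count ≥ 0.43 → 3.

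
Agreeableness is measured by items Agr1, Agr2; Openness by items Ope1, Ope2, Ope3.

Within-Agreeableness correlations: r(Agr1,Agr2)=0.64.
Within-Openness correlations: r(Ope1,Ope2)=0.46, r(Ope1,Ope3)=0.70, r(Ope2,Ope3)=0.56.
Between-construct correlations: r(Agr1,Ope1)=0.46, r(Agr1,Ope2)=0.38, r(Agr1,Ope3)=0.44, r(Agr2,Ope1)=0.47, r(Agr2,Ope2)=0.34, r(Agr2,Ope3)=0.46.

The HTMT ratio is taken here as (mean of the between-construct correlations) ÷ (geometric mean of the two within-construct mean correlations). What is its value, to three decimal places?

Mean between = 2.55/6 = 0.4250.
Mean within-Agr = 0.64/1 = 0.6400; mean within-Ope = 1.72/3 = 0.5733.
Geometric mean = √(0.6400 × 0.5733) = 0.6057.
HTMT = 0.4250 / 0.6057 = 0.702.

0.702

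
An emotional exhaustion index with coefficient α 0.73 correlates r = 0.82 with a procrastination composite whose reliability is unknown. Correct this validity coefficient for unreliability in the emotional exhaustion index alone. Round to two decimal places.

0.96

Single correction: r_c = r_obs / √r_xx = 0.82 / √0.73 = 0.82 / 0.8544 ≈ 0.96.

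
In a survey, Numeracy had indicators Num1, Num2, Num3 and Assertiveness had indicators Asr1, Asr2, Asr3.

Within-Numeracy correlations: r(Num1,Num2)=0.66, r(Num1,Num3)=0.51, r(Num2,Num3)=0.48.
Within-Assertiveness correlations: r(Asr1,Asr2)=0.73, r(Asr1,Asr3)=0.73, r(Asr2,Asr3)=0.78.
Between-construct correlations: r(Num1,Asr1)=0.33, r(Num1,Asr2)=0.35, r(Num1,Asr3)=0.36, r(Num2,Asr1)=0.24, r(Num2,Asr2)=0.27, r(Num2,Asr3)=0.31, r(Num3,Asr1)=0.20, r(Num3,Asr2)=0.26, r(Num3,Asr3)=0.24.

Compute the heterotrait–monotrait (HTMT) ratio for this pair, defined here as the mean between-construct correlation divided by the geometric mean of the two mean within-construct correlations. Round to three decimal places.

0.444

Between-construct mean = 2.56/9 = 0.2844.
Mean within-Num = 1.65/3 = 0.5500; mean within-Asr = 2.24/3 = 0.7467.
Geometric mean = √(0.5500 × 0.7467) = 0.6408.
HTMT = 0.2844 / 0.6408 = 0.444.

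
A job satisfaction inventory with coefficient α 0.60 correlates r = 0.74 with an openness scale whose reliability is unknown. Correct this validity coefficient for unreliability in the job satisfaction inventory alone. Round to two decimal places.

0.96

Single correction: r_c = r_obs / √r_xx = 0.74 / √0.60 = 0.74 / 0.7746 ≈ 0.96.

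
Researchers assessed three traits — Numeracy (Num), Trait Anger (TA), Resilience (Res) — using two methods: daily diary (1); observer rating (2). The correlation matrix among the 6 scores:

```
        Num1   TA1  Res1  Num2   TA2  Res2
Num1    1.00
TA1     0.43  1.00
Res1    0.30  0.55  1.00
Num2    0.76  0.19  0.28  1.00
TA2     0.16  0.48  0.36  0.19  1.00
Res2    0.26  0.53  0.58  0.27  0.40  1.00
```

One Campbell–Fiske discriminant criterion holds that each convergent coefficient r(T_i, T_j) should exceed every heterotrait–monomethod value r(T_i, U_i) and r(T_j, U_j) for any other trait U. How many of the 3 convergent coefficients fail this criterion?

1

Each convergent coefficient versus the relevant comparison correlations:
Num (methods 1·2): 0.76 vs {0.43, 0.19, 0.30, 0.27} → pass.
TA (methods 1·2): 0.48 vs {0.43, 0.19, 0.55, 0.40} → fail.
Res (methods 1·2): 0.58 vs {0.30, 0.27, 0.55, 0.40} → pass.
1 of 3 fail.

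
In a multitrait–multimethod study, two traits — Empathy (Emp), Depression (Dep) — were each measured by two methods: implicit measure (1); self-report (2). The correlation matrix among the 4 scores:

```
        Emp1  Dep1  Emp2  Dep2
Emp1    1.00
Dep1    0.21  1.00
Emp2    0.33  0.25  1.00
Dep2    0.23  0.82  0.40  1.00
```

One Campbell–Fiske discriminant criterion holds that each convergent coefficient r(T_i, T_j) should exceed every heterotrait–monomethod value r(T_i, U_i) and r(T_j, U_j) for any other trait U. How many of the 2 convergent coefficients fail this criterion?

Checking each validity diagonal entry against its comparison values:
Emp (methods 1·2): 0.33 vs {0.21, 0.40} → fail.
Dep (methods 1·2): 0.82 vs {0.21, 0.40} → pass.
1 of 2 fail.

1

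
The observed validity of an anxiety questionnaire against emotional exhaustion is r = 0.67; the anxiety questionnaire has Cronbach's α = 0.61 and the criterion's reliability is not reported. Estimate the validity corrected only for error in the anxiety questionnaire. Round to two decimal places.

0.86

Single correction: r_c = r_obs / √r_xx = 0.67 / √0.61 = 0.67 / 0.7810 ≈ 0.86.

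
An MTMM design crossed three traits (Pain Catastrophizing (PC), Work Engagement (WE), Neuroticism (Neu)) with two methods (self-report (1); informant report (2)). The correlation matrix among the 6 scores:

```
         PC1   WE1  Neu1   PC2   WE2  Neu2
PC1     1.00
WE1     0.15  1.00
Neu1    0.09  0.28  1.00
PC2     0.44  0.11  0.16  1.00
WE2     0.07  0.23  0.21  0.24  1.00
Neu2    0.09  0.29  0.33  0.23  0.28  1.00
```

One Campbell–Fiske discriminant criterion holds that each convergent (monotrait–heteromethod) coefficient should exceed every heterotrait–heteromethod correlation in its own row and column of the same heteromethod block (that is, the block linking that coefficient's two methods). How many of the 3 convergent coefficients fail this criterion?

1

Each convergent coefficient versus the relevant comparison correlations:
PC (methods 1·2): 0.44 vs {0.07, 0.11, 0.09, 0.16} → pass.
WE (methods 1·2): 0.23 vs {0.11, 0.07, 0.29, 0.21} → fail.
Neu (methods 1·2): 0.33 vs {0.16, 0.09, 0.21, 0.29} → pass.
1 of 3 fail.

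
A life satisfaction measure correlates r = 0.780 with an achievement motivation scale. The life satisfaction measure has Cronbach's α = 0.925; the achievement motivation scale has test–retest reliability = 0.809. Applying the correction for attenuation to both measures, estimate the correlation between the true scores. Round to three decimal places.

0.902

r_true = r_obs / √(r_xx · r_yy) = 0.780 / √(0.925 × 0.809) = 0.780 / √0.748325 = 0.780 / 0.8651 ≈ 0.902.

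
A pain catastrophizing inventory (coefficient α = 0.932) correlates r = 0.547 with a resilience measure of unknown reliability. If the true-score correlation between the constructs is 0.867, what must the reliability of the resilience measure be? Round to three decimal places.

0.427

r_true = r_obs / √(r_xx · r_yy) ⇒ 0.867 = 0.547 / √(0.932 · r_yy).
√(0.932 · r_yy) = 0.547 / 0.867 = 0.6309; 0.932 · r_yy = 0.3980; r_yy = 0.3980 / 0.932 ≈ 0.427.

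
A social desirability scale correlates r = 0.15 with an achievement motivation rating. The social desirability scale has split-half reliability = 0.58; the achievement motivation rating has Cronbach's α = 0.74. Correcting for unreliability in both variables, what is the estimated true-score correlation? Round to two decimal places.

0.23

r_true = r_obs / √(r_xx · r_yy) = 0.15 / √(0.58 × 0.74) = 0.15 / √0.4292 = 0.15 / 0.6551 ≈ 0.23.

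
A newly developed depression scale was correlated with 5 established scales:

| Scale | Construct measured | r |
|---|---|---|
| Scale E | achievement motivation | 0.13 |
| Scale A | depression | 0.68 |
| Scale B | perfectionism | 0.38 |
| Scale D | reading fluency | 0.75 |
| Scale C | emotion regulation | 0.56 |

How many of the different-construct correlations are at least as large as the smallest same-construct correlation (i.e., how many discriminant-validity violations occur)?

Convergent (same construct = depression): Scale A.
Smallest convergent = 0.68. Discriminant values: 0.13, 0.38, 0.75, 0.56; count ≥ 0.68 → 1.

1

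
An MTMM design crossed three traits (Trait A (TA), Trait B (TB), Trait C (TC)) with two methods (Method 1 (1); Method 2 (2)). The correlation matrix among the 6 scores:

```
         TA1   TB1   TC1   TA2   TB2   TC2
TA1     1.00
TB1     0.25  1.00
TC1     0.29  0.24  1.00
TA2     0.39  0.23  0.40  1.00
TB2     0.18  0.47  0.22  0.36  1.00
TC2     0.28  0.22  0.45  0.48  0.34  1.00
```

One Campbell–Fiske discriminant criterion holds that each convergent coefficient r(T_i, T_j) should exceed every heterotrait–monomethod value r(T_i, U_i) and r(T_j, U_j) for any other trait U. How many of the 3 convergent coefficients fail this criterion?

2

Convergent coefficients and their comparison sets:
TA (methods 1·2): 0.39 vs {0.25, 0.36, 0.29, 0.48} → fail.
TB (methods 1·2): 0.47 vs {0.25, 0.36, 0.24, 0.34} → pass.
TC (methods 1·2): 0.45 vs {0.29, 0.48, 0.24, 0.34} → fail.
2 of 3 fail.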